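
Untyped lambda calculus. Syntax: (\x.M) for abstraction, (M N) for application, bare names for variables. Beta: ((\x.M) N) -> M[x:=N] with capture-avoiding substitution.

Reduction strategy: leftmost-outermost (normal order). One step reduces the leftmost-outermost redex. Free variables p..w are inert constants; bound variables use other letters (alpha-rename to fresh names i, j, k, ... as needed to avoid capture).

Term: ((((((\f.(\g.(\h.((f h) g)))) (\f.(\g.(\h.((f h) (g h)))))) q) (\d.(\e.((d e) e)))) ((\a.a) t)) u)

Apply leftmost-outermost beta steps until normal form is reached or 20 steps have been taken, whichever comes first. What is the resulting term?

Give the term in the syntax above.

Answer: (((t (q t)) (q t)) u)

Derivation:
Step 0: ((((((\f.(\g.(\h.((f h) g)))) (\f.(\g.(\h.((f h) (g h)))))) q) (\d.(\e.((d e) e)))) ((\a.a) t)) u)
Step 1: (((((\g.(\h.(((\f.(\g.(\h.((f h) (g h))))) h) g))) q) (\d.(\e.((d e) e)))) ((\a.a) t)) u)
Step 2: ((((\h.(((\f.(\g.(\h.((f h) (g h))))) h) q)) (\d.(\e.((d e) e)))) ((\a.a) t)) u)
Step 3: (((((\f.(\g.(\h.((f h) (g h))))) (\d.(\e.((d e) e)))) q) ((\a.a) t)) u)
Step 4: ((((\g.(\h.(((\d.(\e.((d e) e))) h) (g h)))) q) ((\a.a) t)) u)
Step 5: (((\h.(((\d.(\e.((d e) e))) h) (q h))) ((\a.a) t)) u)
Step 6: ((((\d.(\e.((d e) e))) ((\a.a) t)) (q ((\a.a) t))) u)
Step 7: (((\e.((((\a.a) t) e) e)) (q ((\a.a) t))) u)
Step 8: (((((\a.a) t) (q ((\a.a) t))) (q ((\a.a) t))) u)
Step 9: (((t (q ((\a.a) t))) (q ((\a.a) t))) u)
Step 10: (((t (q t)) (q ((\a.a) t))) u)
Step 11: (((t (q t)) (q t)) u)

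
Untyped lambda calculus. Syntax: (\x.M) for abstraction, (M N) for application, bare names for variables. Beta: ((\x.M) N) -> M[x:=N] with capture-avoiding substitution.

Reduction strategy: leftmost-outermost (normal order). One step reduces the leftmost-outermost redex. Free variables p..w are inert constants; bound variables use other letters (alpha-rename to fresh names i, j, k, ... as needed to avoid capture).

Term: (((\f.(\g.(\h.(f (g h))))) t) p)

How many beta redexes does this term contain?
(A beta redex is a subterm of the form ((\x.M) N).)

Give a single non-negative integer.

Answer: 1

Derivation:
Term: (((\f.(\g.(\h.(f (g h))))) t) p)
  Redex: ((\f.(\g.(\h.(f (g h))))) t)
Total redexes: 1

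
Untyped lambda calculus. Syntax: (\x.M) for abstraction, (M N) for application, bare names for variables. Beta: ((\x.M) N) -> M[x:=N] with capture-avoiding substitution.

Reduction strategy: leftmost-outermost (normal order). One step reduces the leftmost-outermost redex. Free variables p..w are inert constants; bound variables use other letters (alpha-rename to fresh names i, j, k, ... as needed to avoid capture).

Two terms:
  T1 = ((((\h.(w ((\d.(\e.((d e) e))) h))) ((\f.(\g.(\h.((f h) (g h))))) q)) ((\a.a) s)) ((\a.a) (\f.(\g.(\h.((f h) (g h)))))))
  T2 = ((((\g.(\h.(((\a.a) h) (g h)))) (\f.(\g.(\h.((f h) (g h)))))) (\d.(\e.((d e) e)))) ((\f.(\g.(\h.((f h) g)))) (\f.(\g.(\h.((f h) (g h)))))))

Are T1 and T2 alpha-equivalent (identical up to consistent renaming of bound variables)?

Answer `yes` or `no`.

Term 1: ((((\h.(w ((\d.(\e.((d e) e))) h))) ((\f.(\g.(\h.((f h) (g h))))) q)) ((\a.a) s)) ((\a.a) (\f.(\g.(\h.((f h) (g h)))))))
Term 2: ((((\g.(\h.(((\a.a) h) (g h)))) (\f.(\g.(\h.((f h) (g h)))))) (\d.(\e.((d e) e)))) ((\f.(\g.(\h.((f h) g)))) (\f.(\g.(\h.((f h) (g h)))))))
Alpha-equivalence: compare structure up to binder renaming.
Result: False

Answer: no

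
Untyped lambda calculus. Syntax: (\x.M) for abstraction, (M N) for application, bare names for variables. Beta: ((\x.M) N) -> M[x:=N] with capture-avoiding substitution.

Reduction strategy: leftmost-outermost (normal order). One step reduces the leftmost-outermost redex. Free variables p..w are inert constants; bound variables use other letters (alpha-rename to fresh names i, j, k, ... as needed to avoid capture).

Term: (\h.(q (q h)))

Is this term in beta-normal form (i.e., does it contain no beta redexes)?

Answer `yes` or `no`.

Term: (\h.(q (q h)))
No beta redexes found.

Answer: yes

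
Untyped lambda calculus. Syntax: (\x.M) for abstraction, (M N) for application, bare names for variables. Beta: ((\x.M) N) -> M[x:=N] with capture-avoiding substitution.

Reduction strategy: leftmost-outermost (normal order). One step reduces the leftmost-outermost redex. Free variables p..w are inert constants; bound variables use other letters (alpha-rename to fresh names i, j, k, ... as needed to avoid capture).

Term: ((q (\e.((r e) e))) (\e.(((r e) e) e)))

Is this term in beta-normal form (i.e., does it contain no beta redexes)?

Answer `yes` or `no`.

Term: ((q (\e.((r e) e))) (\e.(((r e) e) e)))
No beta redexes found.

Answer: yes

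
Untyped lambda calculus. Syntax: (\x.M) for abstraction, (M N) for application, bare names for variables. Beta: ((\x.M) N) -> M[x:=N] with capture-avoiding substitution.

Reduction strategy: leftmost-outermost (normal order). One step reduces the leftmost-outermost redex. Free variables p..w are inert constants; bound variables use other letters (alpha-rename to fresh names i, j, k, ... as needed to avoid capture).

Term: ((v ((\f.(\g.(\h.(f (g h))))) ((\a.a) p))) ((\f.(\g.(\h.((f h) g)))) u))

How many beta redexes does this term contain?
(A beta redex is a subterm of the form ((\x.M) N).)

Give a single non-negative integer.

Answer: 3

Derivation:
Term: ((v ((\f.(\g.(\h.(f (g h))))) ((\a.a) p))) ((\f.(\g.(\h.((f h) g)))) u))
  Redex: ((\f.(\g.(\h.(f (g h))))) ((\a.a) p))
  Redex: ((\a.a) p)
  Redex: ((\f.(\g.(\h.((f h) g)))) u)
Total redexes: 3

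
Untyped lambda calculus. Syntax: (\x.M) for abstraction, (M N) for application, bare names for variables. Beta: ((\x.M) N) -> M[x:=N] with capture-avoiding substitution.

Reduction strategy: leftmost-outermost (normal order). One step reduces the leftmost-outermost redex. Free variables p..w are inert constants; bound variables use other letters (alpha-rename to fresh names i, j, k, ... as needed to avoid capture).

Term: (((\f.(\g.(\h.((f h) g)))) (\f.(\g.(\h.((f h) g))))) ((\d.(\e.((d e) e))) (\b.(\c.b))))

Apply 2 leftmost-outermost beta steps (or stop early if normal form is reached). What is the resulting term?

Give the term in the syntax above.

Answer: (\h.(((\f.(\g.(\h.((f h) g)))) h) ((\d.(\e.((d e) e))) (\b.(\c.b)))))

Derivation:
Step 0: (((\f.(\g.(\h.((f h) g)))) (\f.(\g.(\h.((f h) g))))) ((\d.(\e.((d e) e))) (\b.(\c.b))))
Step 1: ((\g.(\h.(((\f.(\g.(\h.((f h) g)))) h) g))) ((\d.(\e.((d e) e))) (\b.(\c.b))))
Step 2: (\h.(((\f.(\g.(\h.((f h) g)))) h) ((\d.(\e.((d e) e))) (\b.(\c.b)))))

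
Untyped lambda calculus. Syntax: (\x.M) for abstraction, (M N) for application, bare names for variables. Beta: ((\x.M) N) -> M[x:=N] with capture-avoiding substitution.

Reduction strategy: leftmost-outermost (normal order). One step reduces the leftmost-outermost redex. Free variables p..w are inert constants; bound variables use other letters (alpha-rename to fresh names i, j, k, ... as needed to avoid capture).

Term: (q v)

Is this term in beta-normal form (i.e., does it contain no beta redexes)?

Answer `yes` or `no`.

Answer: yes

Derivation:
Term: (q v)
No beta redexes found.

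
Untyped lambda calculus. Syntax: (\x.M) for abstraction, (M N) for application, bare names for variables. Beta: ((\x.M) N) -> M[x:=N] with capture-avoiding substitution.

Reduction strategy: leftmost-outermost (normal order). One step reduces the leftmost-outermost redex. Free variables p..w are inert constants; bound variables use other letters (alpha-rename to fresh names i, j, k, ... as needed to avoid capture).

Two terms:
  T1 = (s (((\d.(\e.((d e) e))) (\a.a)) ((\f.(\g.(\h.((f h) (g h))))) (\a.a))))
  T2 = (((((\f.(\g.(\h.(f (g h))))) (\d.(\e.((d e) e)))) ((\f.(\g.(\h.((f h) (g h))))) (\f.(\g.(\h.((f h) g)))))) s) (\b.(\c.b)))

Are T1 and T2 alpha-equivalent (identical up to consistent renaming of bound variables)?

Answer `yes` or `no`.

Term 1: (s (((\d.(\e.((d e) e))) (\a.a)) ((\f.(\g.(\h.((f h) (g h))))) (\a.a))))
Term 2: (((((\f.(\g.(\h.(f (g h))))) (\d.(\e.((d e) e)))) ((\f.(\g.(\h.((f h) (g h))))) (\f.(\g.(\h.((f h) g)))))) s) (\b.(\c.b)))
Alpha-equivalence: compare structure up to binder renaming.
Result: False

Answer: no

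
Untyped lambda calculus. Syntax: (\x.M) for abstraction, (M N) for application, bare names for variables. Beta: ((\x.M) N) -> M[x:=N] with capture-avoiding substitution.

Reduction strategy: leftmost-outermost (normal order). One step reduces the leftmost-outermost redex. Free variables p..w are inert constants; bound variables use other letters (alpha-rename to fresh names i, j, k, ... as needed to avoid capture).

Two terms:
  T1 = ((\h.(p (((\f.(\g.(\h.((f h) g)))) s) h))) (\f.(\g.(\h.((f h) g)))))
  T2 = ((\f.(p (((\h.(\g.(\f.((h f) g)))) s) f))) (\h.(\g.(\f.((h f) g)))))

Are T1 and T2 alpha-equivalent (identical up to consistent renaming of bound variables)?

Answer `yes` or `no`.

Term 1: ((\h.(p (((\f.(\g.(\h.((f h) g)))) s) h))) (\f.(\g.(\h.((f h) g)))))
Term 2: ((\f.(p (((\h.(\g.(\f.((h f) g)))) s) f))) (\h.(\g.(\f.((h f) g)))))
Alpha-equivalence: compare structure up to binder renaming.
Result: True

Answer: yes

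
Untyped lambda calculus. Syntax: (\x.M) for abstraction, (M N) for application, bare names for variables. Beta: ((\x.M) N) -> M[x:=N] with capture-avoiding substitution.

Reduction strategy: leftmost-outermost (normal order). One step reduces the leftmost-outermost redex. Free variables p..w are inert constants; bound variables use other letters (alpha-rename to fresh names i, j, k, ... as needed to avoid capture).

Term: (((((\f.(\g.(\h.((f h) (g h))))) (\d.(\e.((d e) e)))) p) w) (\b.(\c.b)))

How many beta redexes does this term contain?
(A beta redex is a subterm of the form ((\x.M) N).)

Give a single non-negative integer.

Term: (((((\f.(\g.(\h.((f h) (g h))))) (\d.(\e.((d e) e)))) p) w) (\b.(\c.b)))
  Redex: ((\f.(\g.(\h.((f h) (g h))))) (\d.(\e.((d e) e))))
Total redexes: 1

Answer: 1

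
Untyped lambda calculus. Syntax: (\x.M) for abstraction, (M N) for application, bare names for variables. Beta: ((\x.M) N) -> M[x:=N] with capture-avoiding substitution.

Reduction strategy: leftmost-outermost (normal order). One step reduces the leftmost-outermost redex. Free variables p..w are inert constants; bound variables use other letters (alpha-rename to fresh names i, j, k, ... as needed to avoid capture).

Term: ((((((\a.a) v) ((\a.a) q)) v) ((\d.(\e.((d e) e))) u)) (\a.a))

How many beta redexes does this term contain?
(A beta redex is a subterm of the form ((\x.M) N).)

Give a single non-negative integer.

Term: ((((((\a.a) v) ((\a.a) q)) v) ((\d.(\e.((d e) e))) u)) (\a.a))
  Redex: ((\a.a) v)
  Redex: ((\a.a) q)
  Redex: ((\d.(\e.((d e) e))) u)
Total redexes: 3

Answer: 3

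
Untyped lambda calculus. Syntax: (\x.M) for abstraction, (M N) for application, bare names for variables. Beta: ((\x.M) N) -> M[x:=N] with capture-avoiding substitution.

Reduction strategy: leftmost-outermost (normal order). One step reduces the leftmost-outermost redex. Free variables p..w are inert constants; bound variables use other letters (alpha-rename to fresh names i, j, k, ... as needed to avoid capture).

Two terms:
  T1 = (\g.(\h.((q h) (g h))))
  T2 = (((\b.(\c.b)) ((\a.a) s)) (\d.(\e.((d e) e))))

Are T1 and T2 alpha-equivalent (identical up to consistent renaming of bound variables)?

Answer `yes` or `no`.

Answer: no

Derivation:
Term 1: (\g.(\h.((q h) (g h))))
Term 2: (((\b.(\c.b)) ((\a.a) s)) (\d.(\e.((d e) e))))
Alpha-equivalence: compare structure up to binder renaming.
Result: False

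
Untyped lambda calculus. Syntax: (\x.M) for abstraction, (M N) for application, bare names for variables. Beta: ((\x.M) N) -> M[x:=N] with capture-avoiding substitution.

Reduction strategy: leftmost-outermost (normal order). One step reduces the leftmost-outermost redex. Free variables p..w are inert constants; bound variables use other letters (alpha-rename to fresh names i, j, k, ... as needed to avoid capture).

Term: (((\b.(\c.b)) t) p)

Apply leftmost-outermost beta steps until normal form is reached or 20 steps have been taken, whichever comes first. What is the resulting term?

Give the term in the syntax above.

Answer: t

Derivation:
Step 0: (((\b.(\c.b)) t) p)
Step 1: ((\c.t) p)
Step 2: t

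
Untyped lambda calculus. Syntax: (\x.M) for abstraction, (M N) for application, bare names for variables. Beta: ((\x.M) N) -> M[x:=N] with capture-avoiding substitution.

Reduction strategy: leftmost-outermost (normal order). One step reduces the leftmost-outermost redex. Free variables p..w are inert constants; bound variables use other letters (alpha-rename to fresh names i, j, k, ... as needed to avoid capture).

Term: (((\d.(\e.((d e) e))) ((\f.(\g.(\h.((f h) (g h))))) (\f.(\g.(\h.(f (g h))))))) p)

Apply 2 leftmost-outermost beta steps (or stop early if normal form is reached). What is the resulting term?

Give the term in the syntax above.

Step 0: (((\d.(\e.((d e) e))) ((\f.(\g.(\h.((f h) (g h))))) (\f.(\g.(\h.(f (g h))))))) p)
Step 1: ((\e.((((\f.(\g.(\h.((f h) (g h))))) (\f.(\g.(\h.(f (g h)))))) e) e)) p)
Step 2: ((((\f.(\g.(\h.((f h) (g h))))) (\f.(\g.(\h.(f (g h)))))) p) p)

Answer: ((((\f.(\g.(\h.((f h) (g h))))) (\f.(\g.(\h.(f (g h)))))) p) p)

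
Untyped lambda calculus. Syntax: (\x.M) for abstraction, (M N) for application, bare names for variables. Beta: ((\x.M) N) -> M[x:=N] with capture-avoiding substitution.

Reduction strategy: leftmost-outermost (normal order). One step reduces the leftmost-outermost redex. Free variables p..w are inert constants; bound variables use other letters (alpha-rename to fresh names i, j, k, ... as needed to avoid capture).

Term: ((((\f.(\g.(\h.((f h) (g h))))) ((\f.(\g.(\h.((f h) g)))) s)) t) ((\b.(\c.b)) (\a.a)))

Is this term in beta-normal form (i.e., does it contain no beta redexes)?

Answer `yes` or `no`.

Answer: no

Derivation:
Term: ((((\f.(\g.(\h.((f h) (g h))))) ((\f.(\g.(\h.((f h) g)))) s)) t) ((\b.(\c.b)) (\a.a)))
Found 3 beta redex(es).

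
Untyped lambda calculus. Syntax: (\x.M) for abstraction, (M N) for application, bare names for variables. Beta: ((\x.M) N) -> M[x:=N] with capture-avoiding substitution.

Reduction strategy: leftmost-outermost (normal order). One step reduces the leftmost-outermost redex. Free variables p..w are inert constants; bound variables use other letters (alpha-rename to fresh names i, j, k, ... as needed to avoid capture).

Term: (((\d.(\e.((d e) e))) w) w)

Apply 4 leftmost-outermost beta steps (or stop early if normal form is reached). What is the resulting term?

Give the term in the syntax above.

Step 0: (((\d.(\e.((d e) e))) w) w)
Step 1: ((\e.((w e) e)) w)
Step 2: ((w w) w)
Step 3: (normal form reached)

Answer: ((w w) w)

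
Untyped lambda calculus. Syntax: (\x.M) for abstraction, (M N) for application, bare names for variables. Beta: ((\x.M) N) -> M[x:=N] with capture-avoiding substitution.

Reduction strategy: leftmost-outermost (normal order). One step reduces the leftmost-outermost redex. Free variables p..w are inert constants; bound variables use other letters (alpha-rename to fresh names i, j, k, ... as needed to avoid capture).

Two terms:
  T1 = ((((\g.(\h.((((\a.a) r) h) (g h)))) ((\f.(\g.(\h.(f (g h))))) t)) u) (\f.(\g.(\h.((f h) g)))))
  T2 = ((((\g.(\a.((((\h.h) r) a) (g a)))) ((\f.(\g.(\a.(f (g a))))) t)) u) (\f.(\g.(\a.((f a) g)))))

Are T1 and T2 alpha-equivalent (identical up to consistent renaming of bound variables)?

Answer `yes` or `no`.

Answer: yes

Derivation:
Term 1: ((((\g.(\h.((((\a.a) r) h) (g h)))) ((\f.(\g.(\h.(f (g h))))) t)) u) (\f.(\g.(\h.((f h) g)))))
Term 2: ((((\g.(\a.((((\h.h) r) a) (g a)))) ((\f.(\g.(\a.(f (g a))))) t)) u) (\f.(\g.(\a.((f a) g)))))
Alpha-equivalence: compare structure up to binder renaming.
Result: True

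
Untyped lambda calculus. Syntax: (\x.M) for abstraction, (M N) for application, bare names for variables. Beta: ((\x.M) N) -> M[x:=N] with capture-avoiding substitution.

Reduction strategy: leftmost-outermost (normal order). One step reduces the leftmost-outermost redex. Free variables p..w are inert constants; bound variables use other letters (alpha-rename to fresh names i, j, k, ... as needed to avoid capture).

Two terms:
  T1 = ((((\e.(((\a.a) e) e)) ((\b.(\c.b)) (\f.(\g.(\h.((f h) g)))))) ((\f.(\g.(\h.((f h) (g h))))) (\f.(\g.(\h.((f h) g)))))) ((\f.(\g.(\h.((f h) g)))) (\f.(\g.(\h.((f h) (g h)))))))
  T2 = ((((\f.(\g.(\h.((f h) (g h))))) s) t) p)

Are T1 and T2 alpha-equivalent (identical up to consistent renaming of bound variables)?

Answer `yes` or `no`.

Term 1: ((((\e.(((\a.a) e) e)) ((\b.(\c.b)) (\f.(\g.(\h.((f h) g)))))) ((\f.(\g.(\h.((f h) (g h))))) (\f.(\g.(\h.((f h) g)))))) ((\f.(\g.(\h.((f h) g)))) (\f.(\g.(\h.((f h) (g h)))))))
Term 2: ((((\f.(\g.(\h.((f h) (g h))))) s) t) p)
Alpha-equivalence: compare structure up to binder renaming.
Result: False

Answer: no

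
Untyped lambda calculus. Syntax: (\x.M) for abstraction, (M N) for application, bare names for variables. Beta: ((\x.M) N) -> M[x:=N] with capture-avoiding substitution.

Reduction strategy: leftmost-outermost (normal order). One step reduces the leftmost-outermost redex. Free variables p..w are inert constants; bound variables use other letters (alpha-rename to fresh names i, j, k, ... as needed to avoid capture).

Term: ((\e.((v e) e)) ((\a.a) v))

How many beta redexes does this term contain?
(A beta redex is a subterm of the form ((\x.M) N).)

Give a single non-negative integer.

Term: ((\e.((v e) e)) ((\a.a) v))
  Redex: ((\e.((v e) e)) ((\a.a) v))
  Redex: ((\a.a) v)
Total redexes: 2

Answer: 2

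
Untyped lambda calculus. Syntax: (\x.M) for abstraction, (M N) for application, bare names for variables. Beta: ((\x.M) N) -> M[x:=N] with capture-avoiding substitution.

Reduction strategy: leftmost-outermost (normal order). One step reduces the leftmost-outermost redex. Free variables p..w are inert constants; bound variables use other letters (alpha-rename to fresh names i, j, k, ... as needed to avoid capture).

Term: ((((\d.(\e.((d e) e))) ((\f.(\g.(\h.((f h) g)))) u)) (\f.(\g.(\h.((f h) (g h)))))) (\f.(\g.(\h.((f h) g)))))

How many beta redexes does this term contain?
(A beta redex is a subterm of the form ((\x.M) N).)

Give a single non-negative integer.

Answer: 2

Derivation:
Term: ((((\d.(\e.((d e) e))) ((\f.(\g.(\h.((f h) g)))) u)) (\f.(\g.(\h.((f h) (g h)))))) (\f.(\g.(\h.((f h) g)))))
  Redex: ((\d.(\e.((d e) e))) ((\f.(\g.(\h.((f h) g)))) u))
  Redex: ((\f.(\g.(\h.((f h) g)))) u)
Total redexes: 2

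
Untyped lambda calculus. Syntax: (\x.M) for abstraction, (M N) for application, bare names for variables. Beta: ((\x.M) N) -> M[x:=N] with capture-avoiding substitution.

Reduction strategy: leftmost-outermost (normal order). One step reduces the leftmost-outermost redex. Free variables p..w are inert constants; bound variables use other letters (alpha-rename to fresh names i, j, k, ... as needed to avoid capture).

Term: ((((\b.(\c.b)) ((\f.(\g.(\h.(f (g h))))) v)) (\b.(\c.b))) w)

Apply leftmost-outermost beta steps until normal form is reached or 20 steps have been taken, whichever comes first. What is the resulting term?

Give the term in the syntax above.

Step 0: ((((\b.(\c.b)) ((\f.(\g.(\h.(f (g h))))) v)) (\b.(\c.b))) w)
Step 1: (((\c.((\f.(\g.(\h.(f (g h))))) v)) (\b.(\c.b))) w)
Step 2: (((\f.(\g.(\h.(f (g h))))) v) w)
Step 3: ((\g.(\h.(v (g h)))) w)
Step 4: (\h.(v (w h)))

Answer: (\h.(v (w h)))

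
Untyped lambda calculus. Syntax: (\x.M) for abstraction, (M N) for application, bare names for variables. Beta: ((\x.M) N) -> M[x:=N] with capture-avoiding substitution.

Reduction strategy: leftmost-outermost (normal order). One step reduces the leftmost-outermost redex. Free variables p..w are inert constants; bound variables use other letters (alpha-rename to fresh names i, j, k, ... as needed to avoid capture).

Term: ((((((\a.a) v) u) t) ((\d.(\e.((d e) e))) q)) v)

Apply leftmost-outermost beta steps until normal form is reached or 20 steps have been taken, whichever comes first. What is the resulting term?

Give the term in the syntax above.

Step 0: ((((((\a.a) v) u) t) ((\d.(\e.((d e) e))) q)) v)
Step 1: ((((v u) t) ((\d.(\e.((d e) e))) q)) v)
Step 2: ((((v u) t) (\e.((q e) e))) v)

Answer: ((((v u) t) (\e.((q e) e))) v)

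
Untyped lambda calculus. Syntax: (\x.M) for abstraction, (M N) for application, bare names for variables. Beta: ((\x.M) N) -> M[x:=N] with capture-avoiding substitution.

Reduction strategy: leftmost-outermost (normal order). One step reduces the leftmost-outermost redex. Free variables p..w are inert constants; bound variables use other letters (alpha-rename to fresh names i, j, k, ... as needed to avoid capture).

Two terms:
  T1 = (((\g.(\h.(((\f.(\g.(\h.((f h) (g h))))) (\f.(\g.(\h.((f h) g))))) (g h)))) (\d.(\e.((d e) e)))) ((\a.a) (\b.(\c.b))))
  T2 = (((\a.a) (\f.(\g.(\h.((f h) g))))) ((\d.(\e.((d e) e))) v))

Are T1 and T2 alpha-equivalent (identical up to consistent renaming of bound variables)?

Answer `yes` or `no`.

Term 1: (((\g.(\h.(((\f.(\g.(\h.((f h) (g h))))) (\f.(\g.(\h.((f h) g))))) (g h)))) (\d.(\e.((d e) e)))) ((\a.a) (\b.(\c.b))))
Term 2: (((\a.a) (\f.(\g.(\h.((f h) g))))) ((\d.(\e.((d e) e))) v))
Alpha-equivalence: compare structure up to binder renaming.
Result: False

Answer: no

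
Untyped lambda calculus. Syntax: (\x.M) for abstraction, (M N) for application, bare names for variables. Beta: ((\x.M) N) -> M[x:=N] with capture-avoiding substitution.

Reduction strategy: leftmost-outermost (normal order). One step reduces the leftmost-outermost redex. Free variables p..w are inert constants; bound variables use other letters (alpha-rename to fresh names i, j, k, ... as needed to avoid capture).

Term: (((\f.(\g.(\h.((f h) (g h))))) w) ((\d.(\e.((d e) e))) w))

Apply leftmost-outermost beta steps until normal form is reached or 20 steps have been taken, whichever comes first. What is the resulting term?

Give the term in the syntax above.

Answer: (\h.((w h) ((w h) h)))

Derivation:
Step 0: (((\f.(\g.(\h.((f h) (g h))))) w) ((\d.(\e.((d e) e))) w))
Step 1: ((\g.(\h.((w h) (g h)))) ((\d.(\e.((d e) e))) w))
Step 2: (\h.((w h) (((\d.(\e.((d e) e))) w) h)))
Step 3: (\h.((w h) ((\e.((w e) e)) h)))
Step 4: (\h.((w h) ((w h) h)))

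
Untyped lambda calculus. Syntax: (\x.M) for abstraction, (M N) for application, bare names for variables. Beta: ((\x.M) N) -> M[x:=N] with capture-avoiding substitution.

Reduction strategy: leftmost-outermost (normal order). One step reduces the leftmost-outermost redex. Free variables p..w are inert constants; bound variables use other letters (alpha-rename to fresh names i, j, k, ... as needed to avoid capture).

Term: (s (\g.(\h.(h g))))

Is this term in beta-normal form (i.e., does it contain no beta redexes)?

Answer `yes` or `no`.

Term: (s (\g.(\h.(h g))))
No beta redexes found.

Answer: yes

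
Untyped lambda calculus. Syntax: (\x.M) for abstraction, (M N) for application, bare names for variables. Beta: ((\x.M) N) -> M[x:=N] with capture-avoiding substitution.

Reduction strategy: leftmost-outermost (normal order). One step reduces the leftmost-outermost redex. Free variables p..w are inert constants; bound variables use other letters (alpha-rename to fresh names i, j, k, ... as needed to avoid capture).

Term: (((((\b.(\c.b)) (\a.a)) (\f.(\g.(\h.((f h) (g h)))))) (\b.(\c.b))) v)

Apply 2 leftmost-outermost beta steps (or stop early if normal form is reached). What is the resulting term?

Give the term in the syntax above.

Answer: (((\a.a) (\b.(\c.b))) v)

Derivation:
Step 0: (((((\b.(\c.b)) (\a.a)) (\f.(\g.(\h.((f h) (g h)))))) (\b.(\c.b))) v)
Step 1: ((((\c.(\a.a)) (\f.(\g.(\h.((f h) (g h)))))) (\b.(\c.b))) v)
Step 2: (((\a.a) (\b.(\c.b))) v)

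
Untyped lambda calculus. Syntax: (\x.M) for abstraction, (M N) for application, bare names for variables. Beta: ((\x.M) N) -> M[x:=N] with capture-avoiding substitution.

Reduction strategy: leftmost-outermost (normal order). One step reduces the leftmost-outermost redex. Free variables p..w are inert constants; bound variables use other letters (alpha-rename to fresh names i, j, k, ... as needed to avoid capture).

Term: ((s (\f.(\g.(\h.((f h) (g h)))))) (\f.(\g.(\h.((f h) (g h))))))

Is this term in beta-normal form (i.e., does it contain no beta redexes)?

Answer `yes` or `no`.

Answer: yes

Derivation:
Term: ((s (\f.(\g.(\h.((f h) (g h)))))) (\f.(\g.(\h.((f h) (g h))))))
No beta redexes found.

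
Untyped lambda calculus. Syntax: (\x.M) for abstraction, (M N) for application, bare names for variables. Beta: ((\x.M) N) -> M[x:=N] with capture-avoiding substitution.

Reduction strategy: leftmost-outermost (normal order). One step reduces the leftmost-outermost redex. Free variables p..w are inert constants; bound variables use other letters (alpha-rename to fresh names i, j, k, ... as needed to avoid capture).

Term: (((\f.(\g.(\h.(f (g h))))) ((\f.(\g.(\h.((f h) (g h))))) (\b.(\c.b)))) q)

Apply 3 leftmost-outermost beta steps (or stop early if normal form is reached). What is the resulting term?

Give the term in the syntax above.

Step 0: (((\f.(\g.(\h.(f (g h))))) ((\f.(\g.(\h.((f h) (g h))))) (\b.(\c.b)))) q)
Step 1: ((\g.(\h.(((\f.(\g.(\h.((f h) (g h))))) (\b.(\c.b))) (g h)))) q)
Step 2: (\h.(((\f.(\g.(\h.((f h) (g h))))) (\b.(\c.b))) (q h)))
Step 3: (\h.((\g.(\h.(((\b.(\c.b)) h) (g h)))) (q h)))

Answer: (\h.((\g.(\h.(((\b.(\c.b)) h) (g h)))) (q h)))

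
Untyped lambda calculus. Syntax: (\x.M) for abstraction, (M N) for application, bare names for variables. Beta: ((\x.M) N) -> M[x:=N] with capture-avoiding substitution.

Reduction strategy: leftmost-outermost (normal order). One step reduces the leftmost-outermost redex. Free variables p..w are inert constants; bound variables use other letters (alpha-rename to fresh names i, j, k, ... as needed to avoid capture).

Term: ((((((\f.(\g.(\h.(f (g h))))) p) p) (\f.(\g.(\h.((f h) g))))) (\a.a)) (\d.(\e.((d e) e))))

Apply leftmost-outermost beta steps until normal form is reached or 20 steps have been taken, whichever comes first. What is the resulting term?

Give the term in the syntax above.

Step 0: ((((((\f.(\g.(\h.(f (g h))))) p) p) (\f.(\g.(\h.((f h) g))))) (\a.a)) (\d.(\e.((d e) e))))
Step 1: (((((\g.(\h.(p (g h)))) p) (\f.(\g.(\h.((f h) g))))) (\a.a)) (\d.(\e.((d e) e))))
Step 2: ((((\h.(p (p h))) (\f.(\g.(\h.((f h) g))))) (\a.a)) (\d.(\e.((d e) e))))
Step 3: (((p (p (\f.(\g.(\h.((f h) g)))))) (\a.a)) (\d.(\e.((d e) e))))

Answer: (((p (p (\f.(\g.(\h.((f h) g)))))) (\a.a)) (\d.(\e.((d e) e))))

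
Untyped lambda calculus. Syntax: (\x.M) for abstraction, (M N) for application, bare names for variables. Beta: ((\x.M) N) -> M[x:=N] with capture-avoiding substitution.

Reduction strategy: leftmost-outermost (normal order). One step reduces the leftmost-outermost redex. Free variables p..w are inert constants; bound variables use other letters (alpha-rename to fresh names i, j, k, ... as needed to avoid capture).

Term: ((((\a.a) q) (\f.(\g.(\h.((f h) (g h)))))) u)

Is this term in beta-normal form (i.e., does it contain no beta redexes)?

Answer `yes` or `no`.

Answer: no

Derivation:
Term: ((((\a.a) q) (\f.(\g.(\h.((f h) (g h)))))) u)
Found 1 beta redex(es).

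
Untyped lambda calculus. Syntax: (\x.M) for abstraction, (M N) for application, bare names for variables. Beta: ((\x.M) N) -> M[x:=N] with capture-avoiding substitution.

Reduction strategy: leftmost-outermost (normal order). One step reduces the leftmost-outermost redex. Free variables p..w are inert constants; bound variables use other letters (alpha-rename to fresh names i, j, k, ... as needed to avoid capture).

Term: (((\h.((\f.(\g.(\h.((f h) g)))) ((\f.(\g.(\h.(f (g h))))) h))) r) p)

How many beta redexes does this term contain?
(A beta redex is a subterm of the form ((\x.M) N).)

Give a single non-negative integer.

Answer: 3

Derivation:
Term: (((\h.((\f.(\g.(\h.((f h) g)))) ((\f.(\g.(\h.(f (g h))))) h))) r) p)
  Redex: ((\h.((\f.(\g.(\h.((f h) g)))) ((\f.(\g.(\h.(f (g h))))) h))) r)
  Redex: ((\f.(\g.(\h.((f h) g)))) ((\f.(\g.(\h.(f (g h))))) h))
  Redex: ((\f.(\g.(\h.(f (g h))))) h)
Total redexes: 3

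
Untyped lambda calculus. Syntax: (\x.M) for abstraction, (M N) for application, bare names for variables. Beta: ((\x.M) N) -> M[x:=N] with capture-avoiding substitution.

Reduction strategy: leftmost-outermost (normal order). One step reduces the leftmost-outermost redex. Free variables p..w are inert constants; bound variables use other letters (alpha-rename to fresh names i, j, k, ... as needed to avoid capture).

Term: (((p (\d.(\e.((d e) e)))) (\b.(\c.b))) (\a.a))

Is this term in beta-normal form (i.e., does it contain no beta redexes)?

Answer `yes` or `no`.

Answer: yes

Derivation:
Term: (((p (\d.(\e.((d e) e)))) (\b.(\c.b))) (\a.a))
No beta redexes found.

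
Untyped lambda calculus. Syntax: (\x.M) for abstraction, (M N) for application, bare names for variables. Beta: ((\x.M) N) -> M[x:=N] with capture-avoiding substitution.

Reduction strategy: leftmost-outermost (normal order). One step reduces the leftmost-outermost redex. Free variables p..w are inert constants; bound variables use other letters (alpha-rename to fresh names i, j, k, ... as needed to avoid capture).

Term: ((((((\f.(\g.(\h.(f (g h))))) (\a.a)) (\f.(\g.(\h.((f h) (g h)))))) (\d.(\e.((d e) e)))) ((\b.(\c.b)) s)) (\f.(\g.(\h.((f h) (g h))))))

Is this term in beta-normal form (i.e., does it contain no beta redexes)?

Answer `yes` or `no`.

Term: ((((((\f.(\g.(\h.(f (g h))))) (\a.a)) (\f.(\g.(\h.((f h) (g h)))))) (\d.(\e.((d e) e)))) ((\b.(\c.b)) s)) (\f.(\g.(\h.((f h) (g h))))))
Found 2 beta redex(es).

Answer: no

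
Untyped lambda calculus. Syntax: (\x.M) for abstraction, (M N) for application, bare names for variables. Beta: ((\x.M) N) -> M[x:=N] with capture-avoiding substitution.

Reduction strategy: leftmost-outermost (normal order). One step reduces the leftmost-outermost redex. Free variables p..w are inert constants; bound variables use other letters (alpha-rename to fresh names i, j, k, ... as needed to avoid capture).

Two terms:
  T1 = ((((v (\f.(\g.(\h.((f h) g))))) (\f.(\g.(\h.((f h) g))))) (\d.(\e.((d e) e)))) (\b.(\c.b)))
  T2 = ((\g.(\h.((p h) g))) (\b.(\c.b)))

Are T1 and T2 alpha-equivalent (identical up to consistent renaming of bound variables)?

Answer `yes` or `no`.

Term 1: ((((v (\f.(\g.(\h.((f h) g))))) (\f.(\g.(\h.((f h) g))))) (\d.(\e.((d e) e)))) (\b.(\c.b)))
Term 2: ((\g.(\h.((p h) g))) (\b.(\c.b)))
Alpha-equivalence: compare structure up to binder renaming.
Result: False

Answer: no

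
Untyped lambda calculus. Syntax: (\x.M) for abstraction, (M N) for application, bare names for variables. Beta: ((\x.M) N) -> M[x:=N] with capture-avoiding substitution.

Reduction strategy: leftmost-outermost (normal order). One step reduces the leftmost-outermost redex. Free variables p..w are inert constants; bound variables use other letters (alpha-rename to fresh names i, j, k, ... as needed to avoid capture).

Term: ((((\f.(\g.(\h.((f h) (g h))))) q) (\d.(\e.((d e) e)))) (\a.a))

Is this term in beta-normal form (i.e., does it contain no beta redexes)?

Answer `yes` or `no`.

Answer: no

Derivation:
Term: ((((\f.(\g.(\h.((f h) (g h))))) q) (\d.(\e.((d e) e)))) (\a.a))
Found 1 beta redex(es).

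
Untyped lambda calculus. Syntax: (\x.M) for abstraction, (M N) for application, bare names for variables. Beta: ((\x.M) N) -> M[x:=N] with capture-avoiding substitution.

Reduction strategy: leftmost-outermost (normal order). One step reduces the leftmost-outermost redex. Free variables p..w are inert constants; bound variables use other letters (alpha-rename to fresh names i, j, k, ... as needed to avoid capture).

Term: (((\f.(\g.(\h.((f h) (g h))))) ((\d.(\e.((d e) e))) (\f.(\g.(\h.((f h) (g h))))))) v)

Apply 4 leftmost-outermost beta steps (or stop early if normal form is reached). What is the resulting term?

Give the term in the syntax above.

Step 0: (((\f.(\g.(\h.((f h) (g h))))) ((\d.(\e.((d e) e))) (\f.(\g.(\h.((f h) (g h))))))) v)
Step 1: ((\g.(\h.((((\d.(\e.((d e) e))) (\f.(\g.(\h.((f h) (g h)))))) h) (g h)))) v)
Step 2: (\h.((((\d.(\e.((d e) e))) (\f.(\g.(\h.((f h) (g h)))))) h) (v h)))
Step 3: (\h.(((\e.(((\f.(\g.(\h.((f h) (g h))))) e) e)) h) (v h)))
Step 4: (\h.((((\f.(\g.(\h.((f h) (g h))))) h) h) (v h)))

Answer: (\h.((((\f.(\g.(\h.((f h) (g h))))) h) h) (v h)))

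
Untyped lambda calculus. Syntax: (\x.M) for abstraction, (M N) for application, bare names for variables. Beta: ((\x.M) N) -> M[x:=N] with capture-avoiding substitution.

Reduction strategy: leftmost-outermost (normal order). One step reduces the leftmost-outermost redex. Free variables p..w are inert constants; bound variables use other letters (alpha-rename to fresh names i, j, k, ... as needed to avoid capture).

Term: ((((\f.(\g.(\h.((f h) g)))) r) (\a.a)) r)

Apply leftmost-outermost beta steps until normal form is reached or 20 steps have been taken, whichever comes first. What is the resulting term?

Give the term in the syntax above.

Answer: ((r r) (\a.a))

Derivation:
Step 0: ((((\f.(\g.(\h.((f h) g)))) r) (\a.a)) r)
Step 1: (((\g.(\h.((r h) g))) (\a.a)) r)
Step 2: ((\h.((r h) (\a.a))) r)
Step 3: ((r r) (\a.a))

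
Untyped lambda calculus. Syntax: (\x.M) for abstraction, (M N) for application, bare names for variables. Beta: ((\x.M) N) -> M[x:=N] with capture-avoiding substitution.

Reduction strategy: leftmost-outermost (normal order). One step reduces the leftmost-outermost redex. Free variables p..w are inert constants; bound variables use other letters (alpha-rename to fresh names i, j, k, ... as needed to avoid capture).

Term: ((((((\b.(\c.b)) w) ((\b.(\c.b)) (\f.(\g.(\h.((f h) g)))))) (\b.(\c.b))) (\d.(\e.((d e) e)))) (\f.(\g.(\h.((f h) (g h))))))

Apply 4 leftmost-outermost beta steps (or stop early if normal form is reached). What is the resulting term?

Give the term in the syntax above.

Step 0: ((((((\b.(\c.b)) w) ((\b.(\c.b)) (\f.(\g.(\h.((f h) g)))))) (\b.(\c.b))) (\d.(\e.((d e) e)))) (\f.(\g.(\h.((f h) (g h))))))
Step 1: (((((\c.w) ((\b.(\c.b)) (\f.(\g.(\h.((f h) g)))))) (\b.(\c.b))) (\d.(\e.((d e) e)))) (\f.(\g.(\h.((f h) (g h))))))
Step 2: (((w (\b.(\c.b))) (\d.(\e.((d e) e)))) (\f.(\g.(\h.((f h) (g h))))))
Step 3: (normal form reached)

Answer: (((w (\b.(\c.b))) (\d.(\e.((d e) e)))) (\f.(\g.(\h.((f h) (g h))))))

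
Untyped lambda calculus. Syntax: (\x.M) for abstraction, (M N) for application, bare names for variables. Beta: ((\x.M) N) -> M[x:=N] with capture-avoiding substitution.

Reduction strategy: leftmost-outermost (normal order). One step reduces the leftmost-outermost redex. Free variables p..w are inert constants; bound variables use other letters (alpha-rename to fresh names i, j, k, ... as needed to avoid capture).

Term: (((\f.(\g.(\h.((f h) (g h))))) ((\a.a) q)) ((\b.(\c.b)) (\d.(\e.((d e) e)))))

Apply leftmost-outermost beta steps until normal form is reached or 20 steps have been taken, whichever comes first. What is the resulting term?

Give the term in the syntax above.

Answer: (\h.((q h) (\d.(\e.((d e) e)))))

Derivation:
Step 0: (((\f.(\g.(\h.((f h) (g h))))) ((\a.a) q)) ((\b.(\c.b)) (\d.(\e.((d e) e)))))
Step 1: ((\g.(\h.((((\a.a) q) h) (g h)))) ((\b.(\c.b)) (\d.(\e.((d e) e)))))
Step 2: (\h.((((\a.a) q) h) (((\b.(\c.b)) (\d.(\e.((d e) e)))) h)))
Step 3: (\h.((q h) (((\b.(\c.b)) (\d.(\e.((d e) e)))) h)))
Step 4: (\h.((q h) ((\c.(\d.(\e.((d e) e)))) h)))
Step 5: (\h.((q h) (\d.(\e.((d e) e)))))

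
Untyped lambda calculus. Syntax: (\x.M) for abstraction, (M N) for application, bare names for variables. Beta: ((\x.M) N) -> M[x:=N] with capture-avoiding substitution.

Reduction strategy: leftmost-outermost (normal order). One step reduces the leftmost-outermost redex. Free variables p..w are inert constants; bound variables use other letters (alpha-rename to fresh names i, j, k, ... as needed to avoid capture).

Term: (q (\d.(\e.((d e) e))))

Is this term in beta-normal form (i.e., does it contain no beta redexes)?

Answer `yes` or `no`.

Term: (q (\d.(\e.((d e) e))))
No beta redexes found.

Answer: yes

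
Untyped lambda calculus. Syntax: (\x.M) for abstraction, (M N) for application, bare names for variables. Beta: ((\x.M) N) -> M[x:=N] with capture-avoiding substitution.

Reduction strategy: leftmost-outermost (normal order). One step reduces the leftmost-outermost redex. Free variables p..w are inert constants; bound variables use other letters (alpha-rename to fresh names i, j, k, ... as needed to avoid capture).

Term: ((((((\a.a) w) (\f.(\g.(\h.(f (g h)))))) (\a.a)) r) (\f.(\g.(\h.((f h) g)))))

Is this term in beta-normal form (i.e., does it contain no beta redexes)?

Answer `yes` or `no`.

Answer: no

Derivation:
Term: ((((((\a.a) w) (\f.(\g.(\h.(f (g h)))))) (\a.a)) r) (\f.(\g.(\h.((f h) g)))))
Found 1 beta redex(es).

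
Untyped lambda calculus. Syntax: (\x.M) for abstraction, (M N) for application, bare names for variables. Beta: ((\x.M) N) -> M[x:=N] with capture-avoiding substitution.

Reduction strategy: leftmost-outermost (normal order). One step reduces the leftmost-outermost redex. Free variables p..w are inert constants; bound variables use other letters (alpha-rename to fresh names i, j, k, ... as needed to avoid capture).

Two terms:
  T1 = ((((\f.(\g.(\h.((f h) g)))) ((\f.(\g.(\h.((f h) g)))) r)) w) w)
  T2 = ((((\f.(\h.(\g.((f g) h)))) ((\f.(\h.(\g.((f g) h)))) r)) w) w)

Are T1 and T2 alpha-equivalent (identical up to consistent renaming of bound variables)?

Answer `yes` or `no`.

Term 1: ((((\f.(\g.(\h.((f h) g)))) ((\f.(\g.(\h.((f h) g)))) r)) w) w)
Term 2: ((((\f.(\h.(\g.((f g) h)))) ((\f.(\h.(\g.((f g) h)))) r)) w) w)
Alpha-equivalence: compare structure up to binder renaming.
Result: True

Answer: yes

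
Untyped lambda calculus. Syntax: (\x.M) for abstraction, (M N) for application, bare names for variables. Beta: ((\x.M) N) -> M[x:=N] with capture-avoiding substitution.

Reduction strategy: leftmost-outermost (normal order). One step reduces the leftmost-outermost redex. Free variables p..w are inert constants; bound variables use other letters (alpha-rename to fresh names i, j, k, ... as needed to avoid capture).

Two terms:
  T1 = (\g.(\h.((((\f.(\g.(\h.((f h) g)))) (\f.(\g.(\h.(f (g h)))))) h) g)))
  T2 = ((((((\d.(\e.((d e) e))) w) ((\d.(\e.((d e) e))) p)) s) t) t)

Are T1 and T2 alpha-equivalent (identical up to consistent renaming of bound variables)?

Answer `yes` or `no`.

Term 1: (\g.(\h.((((\f.(\g.(\h.((f h) g)))) (\f.(\g.(\h.(f (g h)))))) h) g)))
Term 2: ((((((\d.(\e.((d e) e))) w) ((\d.(\e.((d e) e))) p)) s) t) t)
Alpha-equivalence: compare structure up to binder renaming.
Result: False

Answer: no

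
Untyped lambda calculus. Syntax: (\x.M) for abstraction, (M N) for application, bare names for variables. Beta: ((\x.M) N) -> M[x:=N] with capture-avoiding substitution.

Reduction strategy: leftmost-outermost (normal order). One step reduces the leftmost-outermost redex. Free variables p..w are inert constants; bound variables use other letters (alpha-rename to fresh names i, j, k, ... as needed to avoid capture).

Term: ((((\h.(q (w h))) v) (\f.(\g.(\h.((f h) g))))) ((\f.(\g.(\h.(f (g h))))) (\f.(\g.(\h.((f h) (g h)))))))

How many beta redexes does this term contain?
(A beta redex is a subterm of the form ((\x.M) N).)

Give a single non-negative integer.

Answer: 2

Derivation:
Term: ((((\h.(q (w h))) v) (\f.(\g.(\h.((f h) g))))) ((\f.(\g.(\h.(f (g h))))) (\f.(\g.(\h.((f h) (g h)))))))
  Redex: ((\h.(q (w h))) v)
  Redex: ((\f.(\g.(\h.(f (g h))))) (\f.(\g.(\h.((f h) (g h))))))
Total redexes: 2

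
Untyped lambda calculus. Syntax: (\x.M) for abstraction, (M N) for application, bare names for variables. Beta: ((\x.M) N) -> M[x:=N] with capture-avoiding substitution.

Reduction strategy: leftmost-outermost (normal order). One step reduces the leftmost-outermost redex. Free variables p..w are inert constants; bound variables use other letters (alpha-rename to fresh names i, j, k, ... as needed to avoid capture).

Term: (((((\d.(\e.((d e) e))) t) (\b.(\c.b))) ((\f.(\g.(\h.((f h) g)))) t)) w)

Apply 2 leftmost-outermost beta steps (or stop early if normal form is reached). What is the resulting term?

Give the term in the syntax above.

Answer: ((((t (\b.(\c.b))) (\b.(\c.b))) ((\f.(\g.(\h.((f h) g)))) t)) w)

Derivation:
Step 0: (((((\d.(\e.((d e) e))) t) (\b.(\c.b))) ((\f.(\g.(\h.((f h) g)))) t)) w)
Step 1: ((((\e.((t e) e)) (\b.(\c.b))) ((\f.(\g.(\h.((f h) g)))) t)) w)
Step 2: ((((t (\b.(\c.b))) (\b.(\c.b))) ((\f.(\g.(\h.((f h) g)))) t)) w)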